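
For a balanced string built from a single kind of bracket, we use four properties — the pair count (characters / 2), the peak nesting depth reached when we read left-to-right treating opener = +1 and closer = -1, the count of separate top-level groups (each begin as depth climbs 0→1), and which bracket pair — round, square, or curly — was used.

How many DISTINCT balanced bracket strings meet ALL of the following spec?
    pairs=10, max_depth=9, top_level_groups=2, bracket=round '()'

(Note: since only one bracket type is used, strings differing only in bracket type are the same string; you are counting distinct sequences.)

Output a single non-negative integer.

Answer: 2

Derivation:
Spec: pairs=10 depth=9 groups=2
Count(depth <= 9) = 4862
Count(depth <= 8) = 4860
Count(depth == 9) = 4862 - 4860 = 2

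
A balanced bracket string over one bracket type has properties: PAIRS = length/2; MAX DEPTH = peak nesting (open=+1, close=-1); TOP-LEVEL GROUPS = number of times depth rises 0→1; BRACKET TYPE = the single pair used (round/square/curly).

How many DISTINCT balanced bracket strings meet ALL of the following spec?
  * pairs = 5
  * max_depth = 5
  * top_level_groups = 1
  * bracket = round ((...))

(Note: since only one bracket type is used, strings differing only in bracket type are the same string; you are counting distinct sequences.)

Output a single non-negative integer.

Answer: 1

Derivation:
Spec: pairs=5 depth=5 groups=1
Count(depth <= 5) = 14
Count(depth <= 4) = 13
Count(depth == 5) = 14 - 13 = 1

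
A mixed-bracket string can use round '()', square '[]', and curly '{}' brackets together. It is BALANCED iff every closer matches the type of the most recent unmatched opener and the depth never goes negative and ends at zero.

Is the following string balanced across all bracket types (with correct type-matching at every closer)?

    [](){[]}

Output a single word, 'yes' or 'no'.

Answer: yes

Derivation:
pos 0: push '['; stack = [
pos 1: ']' matches '['; pop; stack = (empty)
pos 2: push '('; stack = (
pos 3: ')' matches '('; pop; stack = (empty)
pos 4: push '{'; stack = {
pos 5: push '['; stack = {[
pos 6: ']' matches '['; pop; stack = {
pos 7: '}' matches '{'; pop; stack = (empty)
end: stack empty → VALID
Verdict: properly nested → yes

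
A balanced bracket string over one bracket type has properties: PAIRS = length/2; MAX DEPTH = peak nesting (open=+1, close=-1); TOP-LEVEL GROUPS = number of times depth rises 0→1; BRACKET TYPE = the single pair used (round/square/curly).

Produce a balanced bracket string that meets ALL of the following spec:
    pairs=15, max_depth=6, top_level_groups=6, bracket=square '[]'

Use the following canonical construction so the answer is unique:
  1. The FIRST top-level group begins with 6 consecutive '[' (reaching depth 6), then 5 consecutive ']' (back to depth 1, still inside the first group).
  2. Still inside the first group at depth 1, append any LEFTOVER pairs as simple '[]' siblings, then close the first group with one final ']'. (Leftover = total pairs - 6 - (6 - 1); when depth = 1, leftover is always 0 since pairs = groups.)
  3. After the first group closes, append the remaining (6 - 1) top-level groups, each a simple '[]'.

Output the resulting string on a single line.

Spec: pairs=15 depth=6 groups=6
Leftover pairs = 15 - 6 - (6-1) = 4
First group: deep chain of depth 6 + 4 sibling pairs
Remaining 5 groups: simple '[]' each

Answer: [[[[[[]]]]][][][][]][][][][][]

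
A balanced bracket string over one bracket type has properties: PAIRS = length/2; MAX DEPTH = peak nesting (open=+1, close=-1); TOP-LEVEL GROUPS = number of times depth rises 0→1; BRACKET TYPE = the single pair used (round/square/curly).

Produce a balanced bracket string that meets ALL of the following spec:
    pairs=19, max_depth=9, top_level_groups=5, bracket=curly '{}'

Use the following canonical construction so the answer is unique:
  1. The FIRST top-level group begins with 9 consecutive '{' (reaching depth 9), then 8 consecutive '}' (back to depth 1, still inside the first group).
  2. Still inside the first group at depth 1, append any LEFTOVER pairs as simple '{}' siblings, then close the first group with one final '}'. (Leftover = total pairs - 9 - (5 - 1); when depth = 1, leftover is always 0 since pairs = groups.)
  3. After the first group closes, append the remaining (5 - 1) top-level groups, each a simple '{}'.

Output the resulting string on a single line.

Answer: {{{{{{{{{}}}}}}}}{}{}{}{}{}{}}{}{}{}{}

Derivation:
Spec: pairs=19 depth=9 groups=5
Leftover pairs = 19 - 9 - (5-1) = 6
First group: deep chain of depth 9 + 6 sibling pairs
Remaining 4 groups: simple '{}' each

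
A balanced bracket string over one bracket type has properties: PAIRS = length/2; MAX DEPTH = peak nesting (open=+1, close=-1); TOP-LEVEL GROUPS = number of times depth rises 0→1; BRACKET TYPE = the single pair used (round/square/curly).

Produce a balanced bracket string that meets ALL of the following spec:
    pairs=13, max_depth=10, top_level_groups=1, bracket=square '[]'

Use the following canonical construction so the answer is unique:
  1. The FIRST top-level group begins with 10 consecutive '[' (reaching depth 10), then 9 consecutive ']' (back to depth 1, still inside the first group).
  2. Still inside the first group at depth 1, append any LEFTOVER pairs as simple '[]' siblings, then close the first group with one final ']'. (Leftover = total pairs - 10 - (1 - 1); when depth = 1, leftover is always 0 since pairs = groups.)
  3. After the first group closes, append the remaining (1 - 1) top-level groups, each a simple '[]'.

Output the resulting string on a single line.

Answer: [[[[[[[[[[]]]]]]]]][][][]]

Derivation:
Spec: pairs=13 depth=10 groups=1
Leftover pairs = 13 - 10 - (1-1) = 3
First group: deep chain of depth 10 + 3 sibling pairs
Remaining 0 groups: simple '[]' each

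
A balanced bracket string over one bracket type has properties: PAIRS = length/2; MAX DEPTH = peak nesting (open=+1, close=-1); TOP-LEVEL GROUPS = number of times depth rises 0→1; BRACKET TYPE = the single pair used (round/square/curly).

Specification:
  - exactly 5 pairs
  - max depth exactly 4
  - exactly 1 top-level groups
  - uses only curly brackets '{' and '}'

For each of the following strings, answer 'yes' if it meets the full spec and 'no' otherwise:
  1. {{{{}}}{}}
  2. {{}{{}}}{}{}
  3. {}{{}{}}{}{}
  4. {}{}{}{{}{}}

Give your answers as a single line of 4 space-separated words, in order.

String 1 '{{{{}}}{}}': depth seq [1 2 3 4 3 2 1 2 1 0]
  -> pairs=5 depth=4 groups=1 -> yes
String 2 '{{}{{}}}{}{}': depth seq [1 2 1 2 3 2 1 0 1 0 1 0]
  -> pairs=6 depth=3 groups=3 -> no
String 3 '{}{{}{}}{}{}': depth seq [1 0 1 2 1 2 1 0 1 0 1 0]
  -> pairs=6 depth=2 groups=4 -> no
String 4 '{}{}{}{{}{}}': depth seq [1 0 1 0 1 0 1 2 1 2 1 0]
  -> pairs=6 depth=2 groups=4 -> no

Answer: yes no no no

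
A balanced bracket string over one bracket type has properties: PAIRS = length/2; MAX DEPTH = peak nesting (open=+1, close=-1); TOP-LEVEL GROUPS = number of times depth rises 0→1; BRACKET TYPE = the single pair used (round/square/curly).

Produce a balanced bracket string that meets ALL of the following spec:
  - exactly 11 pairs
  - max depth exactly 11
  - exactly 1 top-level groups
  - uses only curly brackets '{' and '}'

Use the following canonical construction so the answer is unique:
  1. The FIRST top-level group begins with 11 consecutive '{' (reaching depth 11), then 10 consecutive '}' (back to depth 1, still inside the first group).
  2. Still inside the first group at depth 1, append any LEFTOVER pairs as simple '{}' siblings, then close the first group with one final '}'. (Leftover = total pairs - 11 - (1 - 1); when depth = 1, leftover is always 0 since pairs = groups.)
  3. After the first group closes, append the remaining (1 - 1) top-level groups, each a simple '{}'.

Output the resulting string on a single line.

Spec: pairs=11 depth=11 groups=1
Leftover pairs = 11 - 11 - (1-1) = 0
First group: deep chain of depth 11 + 0 sibling pairs
Remaining 0 groups: simple '{}' each

Answer: {{{{{{{{{{{}}}}}}}}}}}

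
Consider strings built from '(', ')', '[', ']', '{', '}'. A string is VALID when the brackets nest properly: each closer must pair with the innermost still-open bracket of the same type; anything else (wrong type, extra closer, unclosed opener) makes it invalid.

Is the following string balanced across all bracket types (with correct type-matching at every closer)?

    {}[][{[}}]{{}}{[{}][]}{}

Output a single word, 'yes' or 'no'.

Answer: no

Derivation:
pos 0: push '{'; stack = {
pos 1: '}' matches '{'; pop; stack = (empty)
pos 2: push '['; stack = [
pos 3: ']' matches '['; pop; stack = (empty)
pos 4: push '['; stack = [
pos 5: push '{'; stack = [{
pos 6: push '['; stack = [{[
pos 7: saw closer '}' but top of stack is '[' (expected ']') → INVALID
Verdict: type mismatch at position 7: '}' closes '[' → no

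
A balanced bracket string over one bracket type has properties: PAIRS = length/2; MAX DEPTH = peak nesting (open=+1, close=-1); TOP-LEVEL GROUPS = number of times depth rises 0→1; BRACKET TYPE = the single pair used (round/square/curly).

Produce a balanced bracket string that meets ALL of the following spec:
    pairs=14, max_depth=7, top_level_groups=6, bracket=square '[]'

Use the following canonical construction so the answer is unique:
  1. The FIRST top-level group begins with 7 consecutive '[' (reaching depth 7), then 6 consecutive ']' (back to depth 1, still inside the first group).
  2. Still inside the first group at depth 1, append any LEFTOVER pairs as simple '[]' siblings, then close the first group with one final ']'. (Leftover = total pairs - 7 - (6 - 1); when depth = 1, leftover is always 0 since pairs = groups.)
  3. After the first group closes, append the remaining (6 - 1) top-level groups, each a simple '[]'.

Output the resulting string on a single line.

Answer: [[[[[[[]]]]]][][]][][][][][]

Derivation:
Spec: pairs=14 depth=7 groups=6
Leftover pairs = 14 - 7 - (6-1) = 2
First group: deep chain of depth 7 + 2 sibling pairs
Remaining 5 groups: simple '[]' each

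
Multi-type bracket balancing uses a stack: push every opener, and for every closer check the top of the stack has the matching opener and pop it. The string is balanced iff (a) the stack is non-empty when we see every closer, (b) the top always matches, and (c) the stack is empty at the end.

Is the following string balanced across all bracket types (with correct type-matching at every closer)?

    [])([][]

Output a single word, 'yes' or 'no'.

Answer: no

Derivation:
pos 0: push '['; stack = [
pos 1: ']' matches '['; pop; stack = (empty)
pos 2: saw closer ')' but stack is empty → INVALID
Verdict: unmatched closer ')' at position 2 → no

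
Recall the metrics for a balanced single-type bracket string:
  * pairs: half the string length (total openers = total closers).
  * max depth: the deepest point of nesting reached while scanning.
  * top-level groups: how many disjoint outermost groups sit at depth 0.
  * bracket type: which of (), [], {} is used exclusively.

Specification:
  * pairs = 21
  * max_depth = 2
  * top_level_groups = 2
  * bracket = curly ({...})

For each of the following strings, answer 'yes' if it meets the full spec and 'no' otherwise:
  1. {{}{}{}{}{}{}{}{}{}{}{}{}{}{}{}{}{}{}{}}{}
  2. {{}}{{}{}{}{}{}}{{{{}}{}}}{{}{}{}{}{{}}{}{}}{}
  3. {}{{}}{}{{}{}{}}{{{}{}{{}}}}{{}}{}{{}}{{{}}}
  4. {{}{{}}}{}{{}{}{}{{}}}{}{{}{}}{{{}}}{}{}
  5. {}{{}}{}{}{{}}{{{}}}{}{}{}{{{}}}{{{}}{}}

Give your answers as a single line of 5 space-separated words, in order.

String 1 '{{}{}{}{}{}{}{}{}{}{}{}{}{}{}{}{}{}{}{}}{}': depth seq [1 2 1 2 1 2 1 2 1 2 1 2 1 2 1 2 1 2 1 2 1 2 1 2 1 2 1 2 1 2 1 2 1 2 1 2 1 2 1 0 1 0]
  -> pairs=21 depth=2 groups=2 -> yes
String 2 '{{}}{{}{}{}{}{}}{{{{}}{}}}{{}{}{}{}{{}}{}{}}{}': depth seq [1 2 1 0 1 2 1 2 1 2 1 2 1 2 1 0 1 2 3 4 3 2 3 2 1 0 1 2 1 2 1 2 1 2 1 2 3 2 1 2 1 2 1 0 1 0]
  -> pairs=23 depth=4 groups=5 -> no
String 3 '{}{{}}{}{{}{}{}}{{{}{}{{}}}}{{}}{}{{}}{{{}}}': depth seq [1 0 1 2 1 0 1 0 1 2 1 2 1 2 1 0 1 2 3 2 3 2 3 4 3 2 1 0 1 2 1 0 1 0 1 2 1 0 1 2 3 2 1 0]
  -> pairs=22 depth=4 groups=9 -> no
String 4 '{{}{{}}}{}{{}{}{}{{}}}{}{{}{}}{{{}}}{}{}': depth seq [1 2 1 2 3 2 1 0 1 0 1 2 1 2 1 2 1 2 3 2 1 0 1 0 1 2 1 2 1 0 1 2 3 2 1 0 1 0 1 0]
  -> pairs=20 depth=3 groups=8 -> no
String 5 '{}{{}}{}{}{{}}{{{}}}{}{}{}{{{}}}{{{}}{}}': depth seq [1 0 1 2 1 0 1 0 1 0 1 2 1 0 1 2 3 2 1 0 1 0 1 0 1 0 1 2 3 2 1 0 1 2 3 2 1 2 1 0]
  -> pairs=20 depth=3 groups=11 -> no

Answer: yes no no no no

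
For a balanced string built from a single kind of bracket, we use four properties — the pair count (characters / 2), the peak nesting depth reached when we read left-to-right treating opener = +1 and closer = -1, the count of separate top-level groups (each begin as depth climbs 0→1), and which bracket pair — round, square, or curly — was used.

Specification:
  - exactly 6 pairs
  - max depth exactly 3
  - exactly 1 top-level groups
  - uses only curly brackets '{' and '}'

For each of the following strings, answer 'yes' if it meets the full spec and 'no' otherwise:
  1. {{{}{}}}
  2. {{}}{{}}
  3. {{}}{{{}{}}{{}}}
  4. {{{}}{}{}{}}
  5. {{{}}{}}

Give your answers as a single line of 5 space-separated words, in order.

Answer: no no no yes no

Derivation:
String 1 '{{{}{}}}': depth seq [1 2 3 2 3 2 1 0]
  -> pairs=4 depth=3 groups=1 -> no
String 2 '{{}}{{}}': depth seq [1 2 1 0 1 2 1 0]
  -> pairs=4 depth=2 groups=2 -> no
String 3 '{{}}{{{}{}}{{}}}': depth seq [1 2 1 0 1 2 3 2 3 2 1 2 3 2 1 0]
  -> pairs=8 depth=3 groups=2 -> no
String 4 '{{{}}{}{}{}}': depth seq [1 2 3 2 1 2 1 2 1 2 1 0]
  -> pairs=6 depth=3 groups=1 -> yes
String 5 '{{{}}{}}': depth seq [1 2 3 2 1 2 1 0]
  -> pairs=4 depth=3 groups=1 -> no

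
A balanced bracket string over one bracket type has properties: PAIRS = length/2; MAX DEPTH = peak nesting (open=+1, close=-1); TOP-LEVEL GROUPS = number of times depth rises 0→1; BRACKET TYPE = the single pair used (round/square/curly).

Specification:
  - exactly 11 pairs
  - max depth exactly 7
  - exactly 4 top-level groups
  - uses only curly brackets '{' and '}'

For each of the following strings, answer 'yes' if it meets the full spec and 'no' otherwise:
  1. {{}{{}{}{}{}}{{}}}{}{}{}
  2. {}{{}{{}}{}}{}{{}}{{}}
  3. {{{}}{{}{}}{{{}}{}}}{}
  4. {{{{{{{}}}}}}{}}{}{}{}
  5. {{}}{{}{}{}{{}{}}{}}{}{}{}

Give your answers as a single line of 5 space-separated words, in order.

String 1 '{{}{{}{}{}{}}{{}}}{}{}{}': depth seq [1 2 1 2 3 2 3 2 3 2 3 2 1 2 3 2 1 0 1 0 1 0 1 0]
  -> pairs=12 depth=3 groups=4 -> no
String 2 '{}{{}{{}}{}}{}{{}}{{}}': depth seq [1 0 1 2 1 2 3 2 1 2 1 0 1 0 1 2 1 0 1 2 1 0]
  -> pairs=11 depth=3 groups=5 -> no
String 3 '{{{}}{{}{}}{{{}}{}}}{}': depth seq [1 2 3 2 1 2 3 2 3 2 1 2 3 4 3 2 3 2 1 0 1 0]
  -> pairs=11 depth=4 groups=2 -> no
String 4 '{{{{{{{}}}}}}{}}{}{}{}': depth seq [1 2 3 4 5 6 7 6 5 4 3 2 1 2 1 0 1 0 1 0 1 0]
  -> pairs=11 depth=7 groups=4 -> yes
String 5 '{{}}{{}{}{}{{}{}}{}}{}{}{}': depth seq [1 2 1 0 1 2 1 2 1 2 1 2 3 2 3 2 1 2 1 0 1 0 1 0 1 0]
  -> pairs=13 depth=3 groups=5 -> no

Answer: no no no yes no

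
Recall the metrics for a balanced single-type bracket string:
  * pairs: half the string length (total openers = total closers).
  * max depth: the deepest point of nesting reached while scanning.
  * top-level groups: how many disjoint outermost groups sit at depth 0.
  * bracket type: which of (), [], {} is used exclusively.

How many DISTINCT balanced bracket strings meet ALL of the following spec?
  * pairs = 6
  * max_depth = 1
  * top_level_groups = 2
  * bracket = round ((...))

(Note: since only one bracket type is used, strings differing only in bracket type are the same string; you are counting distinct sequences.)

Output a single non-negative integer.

Spec: pairs=6 depth=1 groups=2
Count(depth <= 1) = 0
Count(depth <= 0) = 0
Count(depth == 1) = 0 - 0 = 0

Answer: 0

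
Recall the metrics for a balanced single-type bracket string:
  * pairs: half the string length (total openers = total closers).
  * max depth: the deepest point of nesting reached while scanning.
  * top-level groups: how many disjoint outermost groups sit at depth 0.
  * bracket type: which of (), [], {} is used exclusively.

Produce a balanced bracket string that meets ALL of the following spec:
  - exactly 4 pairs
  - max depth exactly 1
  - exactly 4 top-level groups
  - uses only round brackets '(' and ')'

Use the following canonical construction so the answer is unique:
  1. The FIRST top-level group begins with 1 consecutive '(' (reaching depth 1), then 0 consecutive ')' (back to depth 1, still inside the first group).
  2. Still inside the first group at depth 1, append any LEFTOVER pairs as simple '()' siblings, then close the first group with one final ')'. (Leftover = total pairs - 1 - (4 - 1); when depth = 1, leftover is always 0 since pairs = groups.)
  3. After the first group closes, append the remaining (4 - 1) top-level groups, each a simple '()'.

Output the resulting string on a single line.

Spec: pairs=4 depth=1 groups=4
Leftover pairs = 4 - 1 - (4-1) = 0
First group: deep chain of depth 1 + 0 sibling pairs
Remaining 3 groups: simple '()' each

Answer: ()()()()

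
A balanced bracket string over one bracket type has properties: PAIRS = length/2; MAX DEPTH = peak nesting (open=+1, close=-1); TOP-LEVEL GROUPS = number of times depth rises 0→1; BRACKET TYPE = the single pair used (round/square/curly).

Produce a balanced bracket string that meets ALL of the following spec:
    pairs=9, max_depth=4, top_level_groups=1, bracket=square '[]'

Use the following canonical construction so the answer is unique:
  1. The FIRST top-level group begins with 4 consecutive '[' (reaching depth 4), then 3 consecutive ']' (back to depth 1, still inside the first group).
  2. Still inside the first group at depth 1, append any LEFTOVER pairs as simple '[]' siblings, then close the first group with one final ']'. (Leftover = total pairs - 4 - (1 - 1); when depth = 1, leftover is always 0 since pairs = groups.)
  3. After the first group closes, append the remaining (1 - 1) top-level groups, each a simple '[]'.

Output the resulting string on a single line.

Answer: [[[[]]][][][][][]]

Derivation:
Spec: pairs=9 depth=4 groups=1
Leftover pairs = 9 - 4 - (1-1) = 5
First group: deep chain of depth 4 + 5 sibling pairs
Remaining 0 groups: simple '[]' each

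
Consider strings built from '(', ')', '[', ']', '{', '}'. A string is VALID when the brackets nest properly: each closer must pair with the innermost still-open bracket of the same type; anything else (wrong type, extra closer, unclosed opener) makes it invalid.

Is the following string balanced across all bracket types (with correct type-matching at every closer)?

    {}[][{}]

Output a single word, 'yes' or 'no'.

Answer: yes

Derivation:
pos 0: push '{'; stack = {
pos 1: '}' matches '{'; pop; stack = (empty)
pos 2: push '['; stack = [
pos 3: ']' matches '['; pop; stack = (empty)
pos 4: push '['; stack = [
pos 5: push '{'; stack = [{
pos 6: '}' matches '{'; pop; stack = [
pos 7: ']' matches '['; pop; stack = (empty)
end: stack empty → VALID
Verdict: properly nested → yes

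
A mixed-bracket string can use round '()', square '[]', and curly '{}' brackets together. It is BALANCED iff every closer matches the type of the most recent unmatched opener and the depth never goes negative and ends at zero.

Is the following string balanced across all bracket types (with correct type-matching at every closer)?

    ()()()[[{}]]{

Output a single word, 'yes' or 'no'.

Answer: no

Derivation:
pos 0: push '('; stack = (
pos 1: ')' matches '('; pop; stack = (empty)
pos 2: push '('; stack = (
pos 3: ')' matches '('; pop; stack = (empty)
pos 4: push '('; stack = (
pos 5: ')' matches '('; pop; stack = (empty)
pos 6: push '['; stack = [
pos 7: push '['; stack = [[
pos 8: push '{'; stack = [[{
pos 9: '}' matches '{'; pop; stack = [[
pos 10: ']' matches '['; pop; stack = [
pos 11: ']' matches '['; pop; stack = (empty)
pos 12: push '{'; stack = {
end: stack still non-empty ({) → INVALID
Verdict: unclosed openers at end: { → no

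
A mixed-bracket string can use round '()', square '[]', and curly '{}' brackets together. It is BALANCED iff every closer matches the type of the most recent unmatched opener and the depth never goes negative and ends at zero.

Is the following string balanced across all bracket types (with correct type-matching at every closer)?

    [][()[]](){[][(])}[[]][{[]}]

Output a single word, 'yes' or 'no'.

Answer: no

Derivation:
pos 0: push '['; stack = [
pos 1: ']' matches '['; pop; stack = (empty)
pos 2: push '['; stack = [
pos 3: push '('; stack = [(
pos 4: ')' matches '('; pop; stack = [
pos 5: push '['; stack = [[
pos 6: ']' matches '['; pop; stack = [
pos 7: ']' matches '['; pop; stack = (empty)
pos 8: push '('; stack = (
pos 9: ')' matches '('; pop; stack = (empty)
pos 10: push '{'; stack = {
pos 11: push '['; stack = {[
pos 12: ']' matches '['; pop; stack = {
pos 13: push '['; stack = {[
pos 14: push '('; stack = {[(
pos 15: saw closer ']' but top of stack is '(' (expected ')') → INVALID
Verdict: type mismatch at position 15: ']' closes '(' → no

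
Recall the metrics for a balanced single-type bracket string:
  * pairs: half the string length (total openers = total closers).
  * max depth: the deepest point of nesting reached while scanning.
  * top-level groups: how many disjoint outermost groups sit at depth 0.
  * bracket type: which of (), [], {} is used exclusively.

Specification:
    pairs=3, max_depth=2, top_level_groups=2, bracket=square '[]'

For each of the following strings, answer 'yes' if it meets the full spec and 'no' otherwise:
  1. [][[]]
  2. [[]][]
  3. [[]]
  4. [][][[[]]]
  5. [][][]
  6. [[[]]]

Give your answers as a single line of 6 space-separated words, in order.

String 1 '[][[]]': depth seq [1 0 1 2 1 0]
  -> pairs=3 depth=2 groups=2 -> yes
String 2 '[[]][]': depth seq [1 2 1 0 1 0]
  -> pairs=3 depth=2 groups=2 -> yes
String 3 '[[]]': depth seq [1 2 1 0]
  -> pairs=2 depth=2 groups=1 -> no
String 4 '[][][[[]]]': depth seq [1 0 1 0 1 2 3 2 1 0]
  -> pairs=5 depth=3 groups=3 -> no
String 5 '[][][]': depth seq [1 0 1 0 1 0]
  -> pairs=3 depth=1 groups=3 -> no
String 6 '[[[]]]': depth seq [1 2 3 2 1 0]
  -> pairs=3 depth=3 groups=1 -> no

Answer: yes yes no no no no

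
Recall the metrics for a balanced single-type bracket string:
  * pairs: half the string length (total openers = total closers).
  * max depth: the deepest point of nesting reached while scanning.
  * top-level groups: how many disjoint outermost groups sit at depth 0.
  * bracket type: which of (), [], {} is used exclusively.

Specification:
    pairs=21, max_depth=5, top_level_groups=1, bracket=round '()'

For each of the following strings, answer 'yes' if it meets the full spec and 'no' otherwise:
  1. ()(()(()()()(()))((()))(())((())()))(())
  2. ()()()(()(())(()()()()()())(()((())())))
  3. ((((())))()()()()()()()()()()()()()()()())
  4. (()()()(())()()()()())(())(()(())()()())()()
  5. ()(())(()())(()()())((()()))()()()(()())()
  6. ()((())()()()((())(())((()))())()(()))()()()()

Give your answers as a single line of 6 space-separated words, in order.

Answer: no no yes no no no

Derivation:
String 1 '()(()(()()()(()))((()))(())((())()))(())': depth seq [1 0 1 2 1 2 3 2 3 2 3 2 3 4 3 2 1 2 3 4 3 2 1 2 3 2 1 2 3 4 3 2 3 2 1 0 1 2 1 0]
  -> pairs=20 depth=4 groups=3 -> no
String 2 '()()()(()(())(()()()()()())(()((())())))': depth seq [1 0 1 0 1 0 1 2 1 2 3 2 1 2 3 2 3 2 3 2 3 2 3 2 3 2 1 2 3 2 3 4 5 4 3 4 3 2 1 0]
  -> pairs=20 depth=5 groups=4 -> no
String 3 '((((())))()()()()()()()()()()()()()()()())': depth seq [1 2 3 4 5 4 3 2 1 2 1 2 1 2 1 2 1 2 1 2 1 2 1 2 1 2 1 2 1 2 1 2 1 2 1 2 1 2 1 2 1 0]
  -> pairs=21 depth=5 groups=1 -> yes
String 4 '(()()()(())()()()()())(())(()(())()()())()()': depth seq [1 2 1 2 1 2 1 2 3 2 1 2 1 2 1 2 1 2 1 2 1 0 1 2 1 0 1 2 1 2 3 2 1 2 1 2 1 2 1 0 1 0 1 0]
  -> pairs=22 depth=3 groups=5 -> no
String 5 '()(())(()())(()()())((()()))()()()(()())()': depth seq [1 0 1 2 1 0 1 2 1 2 1 0 1 2 1 2 1 2 1 0 1 2 3 2 3 2 1 0 1 0 1 0 1 0 1 2 1 2 1 0 1 0]
  -> pairs=21 depth=3 groups=10 -> no
String 6 '()((())()()()((())(())((()))())()(()))()()()()': depth seq [1 0 1 2 3 2 1 2 1 2 1 2 1 2 3 4 3 2 3 4 3 2 3 4 5 4 3 2 3 2 1 2 1 2 3 2 1 0 1 0 1 0 1 0 1 0]
  -> pairs=23 depth=5 groups=6 -> no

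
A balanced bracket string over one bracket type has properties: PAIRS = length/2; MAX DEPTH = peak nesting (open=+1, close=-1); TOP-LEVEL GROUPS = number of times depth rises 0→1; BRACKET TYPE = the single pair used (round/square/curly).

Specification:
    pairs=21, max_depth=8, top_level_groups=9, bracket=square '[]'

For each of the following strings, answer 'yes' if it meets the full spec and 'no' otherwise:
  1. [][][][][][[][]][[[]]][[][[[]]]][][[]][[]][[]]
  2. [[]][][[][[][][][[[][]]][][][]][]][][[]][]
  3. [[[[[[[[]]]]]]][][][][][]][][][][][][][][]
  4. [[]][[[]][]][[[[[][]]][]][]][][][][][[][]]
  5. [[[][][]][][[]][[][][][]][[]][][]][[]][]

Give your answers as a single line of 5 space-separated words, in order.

Answer: no no yes no no

Derivation:
String 1 '[][][][][][[][]][[[]]][[][[[]]]][][[]][[]][[]]': depth seq [1 0 1 0 1 0 1 0 1 0 1 2 1 2 1 0 1 2 3 2 1 0 1 2 1 2 3 4 3 2 1 0 1 0 1 2 1 0 1 2 1 0 1 2 1 0]
  -> pairs=23 depth=4 groups=12 -> no
String 2 '[[]][][[][[][][][[[][]]][][][]][]][][[]][]': depth seq [1 2 1 0 1 0 1 2 1 2 3 2 3 2 3 2 3 4 5 4 5 4 3 2 3 2 3 2 3 2 1 2 1 0 1 0 1 2 1 0 1 0]
  -> pairs=21 depth=5 groups=6 -> no
String 3 '[[[[[[[[]]]]]]][][][][][]][][][][][][][][]': depth seq [1 2 3 4 5 6 7 8 7 6 5 4 3 2 1 2 1 2 1 2 1 2 1 2 1 0 1 0 1 0 1 0 1 0 1 0 1 0 1 0 1 0]
  -> pairs=21 depth=8 groups=9 -> yes
String 4 '[[]][[[]][]][[[[[][]]][]][]][][][][][[][]]': depth seq [1 2 1 0 1 2 3 2 1 2 1 0 1 2 3 4 5 4 5 4 3 2 3 2 1 2 1 0 1 0 1 0 1 0 1 0 1 2 1 2 1 0]
  -> pairs=21 depth=5 groups=8 -> no
String 5 '[[[][][]][][[]][[][][][]][[]][][]][[]][]': depth seq [1 2 3 2 3 2 3 2 1 2 1 2 3 2 1 2 3 2 3 2 3 2 3 2 1 2 3 2 1 2 1 2 1 0 1 2 1 0 1 0]
  -> pairs=20 depth=3 groups=3 -> no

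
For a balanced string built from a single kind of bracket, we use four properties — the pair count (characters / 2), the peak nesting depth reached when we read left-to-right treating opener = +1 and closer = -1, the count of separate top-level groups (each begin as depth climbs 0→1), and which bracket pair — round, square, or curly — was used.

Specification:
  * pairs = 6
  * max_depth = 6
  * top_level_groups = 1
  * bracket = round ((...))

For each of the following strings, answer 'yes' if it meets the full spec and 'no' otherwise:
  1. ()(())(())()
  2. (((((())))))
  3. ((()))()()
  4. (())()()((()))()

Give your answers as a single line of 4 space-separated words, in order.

Answer: no yes no no

Derivation:
String 1 '()(())(())()': depth seq [1 0 1 2 1 0 1 2 1 0 1 0]
  -> pairs=6 depth=2 groups=4 -> no
String 2 '(((((())))))': depth seq [1 2 3 4 5 6 5 4 3 2 1 0]
  -> pairs=6 depth=6 groups=1 -> yes
String 3 '((()))()()': depth seq [1 2 3 2 1 0 1 0 1 0]
  -> pairs=5 depth=3 groups=3 -> no
String 4 '(())()()((()))()': depth seq [1 2 1 0 1 0 1 0 1 2 3 2 1 0 1 0]
  -> pairs=8 depth=3 groups=5 -> no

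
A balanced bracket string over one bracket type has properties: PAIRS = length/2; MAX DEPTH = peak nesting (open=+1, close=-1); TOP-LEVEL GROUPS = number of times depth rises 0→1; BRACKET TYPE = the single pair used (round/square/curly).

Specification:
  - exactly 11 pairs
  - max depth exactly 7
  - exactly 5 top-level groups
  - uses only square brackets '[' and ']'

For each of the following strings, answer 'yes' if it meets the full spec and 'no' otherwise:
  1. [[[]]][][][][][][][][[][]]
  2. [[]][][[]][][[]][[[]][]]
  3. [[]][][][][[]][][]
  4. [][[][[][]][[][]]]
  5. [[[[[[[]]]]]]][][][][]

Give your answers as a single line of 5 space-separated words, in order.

String 1 '[[[]]][][][][][][][][[][]]': depth seq [1 2 3 2 1 0 1 0 1 0 1 0 1 0 1 0 1 0 1 0 1 2 1 2 1 0]
  -> pairs=13 depth=3 groups=9 -> no
String 2 '[[]][][[]][][[]][[[]][]]': depth seq [1 2 1 0 1 0 1 2 1 0 1 0 1 2 1 0 1 2 3 2 1 2 1 0]
  -> pairs=12 depth=3 groups=6 -> no
String 3 '[[]][][][][[]][][]': depth seq [1 2 1 0 1 0 1 0 1 0 1 2 1 0 1 0 1 0]
  -> pairs=9 depth=2 groups=7 -> no
String 4 '[][[][[][]][[][]]]': depth seq [1 0 1 2 1 2 3 2 3 2 1 2 3 2 3 2 1 0]
  -> pairs=9 depth=3 groups=2 -> no
String 5 '[[[[[[[]]]]]]][][][][]': depth seq [1 2 3 4 5 6 7 6 5 4 3 2 1 0 1 0 1 0 1 0 1 0]
  -> pairs=11 depth=7 groups=5 -> yes

Answer: no no no no yes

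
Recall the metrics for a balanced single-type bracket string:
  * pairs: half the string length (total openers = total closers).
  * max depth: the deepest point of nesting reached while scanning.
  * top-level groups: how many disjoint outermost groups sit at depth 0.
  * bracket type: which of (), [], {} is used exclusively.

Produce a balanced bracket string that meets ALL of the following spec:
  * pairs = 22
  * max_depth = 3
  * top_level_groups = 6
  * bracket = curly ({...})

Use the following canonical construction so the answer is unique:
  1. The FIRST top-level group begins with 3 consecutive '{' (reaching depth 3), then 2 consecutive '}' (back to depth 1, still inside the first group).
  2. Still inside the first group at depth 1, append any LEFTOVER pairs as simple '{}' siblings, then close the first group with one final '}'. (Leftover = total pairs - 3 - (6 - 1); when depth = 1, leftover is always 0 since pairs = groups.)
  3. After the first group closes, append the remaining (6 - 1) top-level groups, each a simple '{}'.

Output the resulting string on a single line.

Spec: pairs=22 depth=3 groups=6
Leftover pairs = 22 - 3 - (6-1) = 14
First group: deep chain of depth 3 + 14 sibling pairs
Remaining 5 groups: simple '{}' each

Answer: {{{}}{}{}{}{}{}{}{}{}{}{}{}{}{}{}}{}{}{}{}{}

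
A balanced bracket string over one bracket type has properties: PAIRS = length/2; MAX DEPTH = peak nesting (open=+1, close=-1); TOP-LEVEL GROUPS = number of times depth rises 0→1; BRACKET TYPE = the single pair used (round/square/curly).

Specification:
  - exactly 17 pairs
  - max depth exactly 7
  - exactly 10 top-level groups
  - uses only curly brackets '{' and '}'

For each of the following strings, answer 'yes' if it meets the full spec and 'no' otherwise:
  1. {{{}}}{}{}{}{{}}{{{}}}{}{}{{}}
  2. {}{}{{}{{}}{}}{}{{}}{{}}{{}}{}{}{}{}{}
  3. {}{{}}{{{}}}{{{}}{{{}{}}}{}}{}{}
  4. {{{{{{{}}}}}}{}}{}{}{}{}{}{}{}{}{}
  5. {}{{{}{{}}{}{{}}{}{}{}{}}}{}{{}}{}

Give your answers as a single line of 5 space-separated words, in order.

String 1 '{{{}}}{}{}{}{{}}{{{}}}{}{}{{}}': depth seq [1 2 3 2 1 0 1 0 1 0 1 0 1 2 1 0 1 2 3 2 1 0 1 0 1 0 1 2 1 0]
  -> pairs=15 depth=3 groups=9 -> no
String 2 '{}{}{{}{{}}{}}{}{{}}{{}}{{}}{}{}{}{}{}': depth seq [1 0 1 0 1 2 1 2 3 2 1 2 1 0 1 0 1 2 1 0 1 2 1 0 1 2 1 0 1 0 1 0 1 0 1 0 1 0]
  -> pairs=19 depth=3 groups=12 -> no
String 3 '{}{{}}{{{}}}{{{}}{{{}{}}}{}}{}{}': depth seq [1 0 1 2 1 0 1 2 3 2 1 0 1 2 3 2 1 2 3 4 3 4 3 2 1 2 1 0 1 0 1 0]
  -> pairs=16 depth=4 groups=6 -> no
String 4 '{{{{{{{}}}}}}{}}{}{}{}{}{}{}{}{}{}': depth seq [1 2 3 4 5 6 7 6 5 4 3 2 1 2 1 0 1 0 1 0 1 0 1 0 1 0 1 0 1 0 1 0 1 0]
  -> pairs=17 depth=7 groups=10 -> yes
String 5 '{}{{{}{{}}{}{{}}{}{}{}{}}}{}{{}}{}': depth seq [1 0 1 2 3 2 3 4 3 2 3 2 3 4 3 2 3 2 3 2 3 2 3 2 1 0 1 0 1 2 1 0 1 0]
  -> pairs=17 depth=4 groups=5 -> no

Answer: no no no yes no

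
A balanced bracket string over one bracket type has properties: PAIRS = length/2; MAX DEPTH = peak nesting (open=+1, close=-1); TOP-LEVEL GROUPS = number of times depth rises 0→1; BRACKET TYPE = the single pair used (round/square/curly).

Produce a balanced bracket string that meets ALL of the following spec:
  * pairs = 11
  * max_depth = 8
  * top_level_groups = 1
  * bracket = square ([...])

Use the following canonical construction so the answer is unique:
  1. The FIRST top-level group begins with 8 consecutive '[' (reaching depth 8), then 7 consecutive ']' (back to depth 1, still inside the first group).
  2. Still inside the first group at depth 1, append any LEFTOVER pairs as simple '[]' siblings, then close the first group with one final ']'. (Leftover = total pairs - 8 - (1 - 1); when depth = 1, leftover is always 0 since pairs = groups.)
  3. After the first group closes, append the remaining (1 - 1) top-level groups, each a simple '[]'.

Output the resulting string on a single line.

Spec: pairs=11 depth=8 groups=1
Leftover pairs = 11 - 8 - (1-1) = 3
First group: deep chain of depth 8 + 3 sibling pairs
Remaining 0 groups: simple '[]' each

Answer: [[[[[[[[]]]]]]][][][]]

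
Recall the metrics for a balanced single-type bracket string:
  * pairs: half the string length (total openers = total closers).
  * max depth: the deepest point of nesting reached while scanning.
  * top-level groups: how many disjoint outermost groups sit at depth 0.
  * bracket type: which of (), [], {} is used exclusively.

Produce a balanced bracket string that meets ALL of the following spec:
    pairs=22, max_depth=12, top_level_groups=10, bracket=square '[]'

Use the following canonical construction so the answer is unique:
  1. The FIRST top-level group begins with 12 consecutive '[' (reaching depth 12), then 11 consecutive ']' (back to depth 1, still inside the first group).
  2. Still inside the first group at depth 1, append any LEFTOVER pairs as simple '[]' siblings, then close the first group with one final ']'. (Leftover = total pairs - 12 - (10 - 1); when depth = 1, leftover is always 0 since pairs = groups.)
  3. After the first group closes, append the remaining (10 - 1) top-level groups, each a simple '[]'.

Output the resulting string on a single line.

Spec: pairs=22 depth=12 groups=10
Leftover pairs = 22 - 12 - (10-1) = 1
First group: deep chain of depth 12 + 1 sibling pairs
Remaining 9 groups: simple '[]' each

Answer: [[[[[[[[[[[[]]]]]]]]]]][]][][][][][][][][][]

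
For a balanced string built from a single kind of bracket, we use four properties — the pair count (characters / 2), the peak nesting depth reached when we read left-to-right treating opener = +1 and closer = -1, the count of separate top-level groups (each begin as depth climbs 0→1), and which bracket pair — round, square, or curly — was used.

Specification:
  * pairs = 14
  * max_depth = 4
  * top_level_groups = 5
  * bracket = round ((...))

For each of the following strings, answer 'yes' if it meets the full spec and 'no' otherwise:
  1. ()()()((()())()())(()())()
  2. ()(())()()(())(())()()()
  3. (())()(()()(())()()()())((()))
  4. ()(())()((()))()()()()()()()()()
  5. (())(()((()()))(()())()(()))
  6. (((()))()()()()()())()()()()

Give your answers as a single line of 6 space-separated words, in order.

String 1 '()()()((()())()())(()())()': depth seq [1 0 1 0 1 0 1 2 3 2 3 2 1 2 1 2 1 0 1 2 1 2 1 0 1 0]
  -> pairs=13 depth=3 groups=6 -> no
String 2 '()(())()()(())(())()()()': depth seq [1 0 1 2 1 0 1 0 1 0 1 2 1 0 1 2 1 0 1 0 1 0 1 0]
  -> pairs=12 depth=2 groups=9 -> no
String 3 '(())()(()()(())()()()())((()))': depth seq [1 2 1 0 1 0 1 2 1 2 1 2 3 2 1 2 1 2 1 2 1 2 1 0 1 2 3 2 1 0]
  -> pairs=15 depth=3 groups=4 -> no
String 4 '()(())()((()))()()()()()()()()()': depth seq [1 0 1 2 1 0 1 0 1 2 3 2 1 0 1 0 1 0 1 0 1 0 1 0 1 0 1 0 1 0 1 0]
  -> pairs=16 depth=3 groups=13 -> no
String 5 '(())(()((()()))(()())()(()))': depth seq [1 2 1 0 1 2 1 2 3 4 3 4 3 2 1 2 3 2 3 2 1 2 1 2 3 2 1 0]
  -> pairs=14 depth=4 groups=2 -> no
String 6 '(((()))()()()()()())()()()()': depth seq [1 2 3 4 3 2 1 2 1 2 1 2 1 2 1 2 1 2 1 0 1 0 1 0 1 0 1 0]
  -> pairs=14 depth=4 groups=5 -> yes

Answer: no no no no no yes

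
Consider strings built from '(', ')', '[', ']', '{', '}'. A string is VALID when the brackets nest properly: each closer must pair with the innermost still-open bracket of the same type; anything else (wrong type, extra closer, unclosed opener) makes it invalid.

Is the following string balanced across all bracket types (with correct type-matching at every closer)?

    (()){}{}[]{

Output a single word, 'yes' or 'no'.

pos 0: push '('; stack = (
pos 1: push '('; stack = ((
pos 2: ')' matches '('; pop; stack = (
pos 3: ')' matches '('; pop; stack = (empty)
pos 4: push '{'; stack = {
pos 5: '}' matches '{'; pop; stack = (empty)
pos 6: push '{'; stack = {
pos 7: '}' matches '{'; pop; stack = (empty)
pos 8: push '['; stack = [
pos 9: ']' matches '['; pop; stack = (empty)
pos 10: push '{'; stack = {
end: stack still non-empty ({) → INVALID
Verdict: unclosed openers at end: { → no

Answer: no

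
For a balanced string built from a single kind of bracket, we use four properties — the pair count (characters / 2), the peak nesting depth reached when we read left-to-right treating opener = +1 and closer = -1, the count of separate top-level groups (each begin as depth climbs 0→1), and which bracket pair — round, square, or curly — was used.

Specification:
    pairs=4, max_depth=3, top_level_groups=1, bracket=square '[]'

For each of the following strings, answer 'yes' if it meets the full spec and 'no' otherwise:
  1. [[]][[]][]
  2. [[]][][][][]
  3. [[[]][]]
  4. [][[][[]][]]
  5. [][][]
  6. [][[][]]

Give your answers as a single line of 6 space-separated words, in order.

String 1 '[[]][[]][]': depth seq [1 2 1 0 1 2 1 0 1 0]
  -> pairs=5 depth=2 groups=3 -> no
String 2 '[[]][][][][]': depth seq [1 2 1 0 1 0 1 0 1 0 1 0]
  -> pairs=6 depth=2 groups=5 -> no
String 3 '[[[]][]]': depth seq [1 2 3 2 1 2 1 0]
  -> pairs=4 depth=3 groups=1 -> yes
String 4 '[][[][[]][]]': depth seq [1 0 1 2 1 2 3 2 1 2 1 0]
  -> pairs=6 depth=3 groups=2 -> no
String 5 '[][][]': depth seq [1 0 1 0 1 0]
  -> pairs=3 depth=1 groups=3 -> no
String 6 '[][[][]]': depth seq [1 0 1 2 1 2 1 0]
  -> pairs=4 depth=2 groups=2 -> no

Answer: no no yes no no no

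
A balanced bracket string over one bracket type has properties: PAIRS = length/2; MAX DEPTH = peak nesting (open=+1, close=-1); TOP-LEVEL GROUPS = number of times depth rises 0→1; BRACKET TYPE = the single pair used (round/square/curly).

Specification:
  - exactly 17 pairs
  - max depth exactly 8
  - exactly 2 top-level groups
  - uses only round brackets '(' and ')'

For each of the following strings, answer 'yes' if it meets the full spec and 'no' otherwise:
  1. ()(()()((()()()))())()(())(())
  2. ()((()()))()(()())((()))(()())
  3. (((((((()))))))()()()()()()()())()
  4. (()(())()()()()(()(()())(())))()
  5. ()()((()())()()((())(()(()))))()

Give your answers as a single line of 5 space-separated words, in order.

String 1 '()(()()((()()()))())()(())(())': depth seq [1 0 1 2 1 2 1 2 3 4 3 4 3 4 3 2 1 2 1 0 1 0 1 2 1 0 1 2 1 0]
  -> pairs=15 depth=4 groups=5 -> no
String 2 '()((()()))()(()())((()))(()())': depth seq [1 0 1 2 3 2 3 2 1 0 1 0 1 2 1 2 1 0 1 2 3 2 1 0 1 2 1 2 1 0]
  -> pairs=15 depth=3 groups=6 -> no
String 3 '(((((((()))))))()()()()()()()())()': depth seq [1 2 3 4 5 6 7 8 7 6 5 4 3 2 1 2 1 2 1 2 1 2 1 2 1 2 1 2 1 2 1 0 1 0]
  -> pairs=17 depth=8 groups=2 -> yes
String 4 '(()(())()()()()(()(()())(())))()': depth seq [1 2 1 2 3 2 1 2 1 2 1 2 1 2 1 2 3 2 3 4 3 4 3 2 3 4 3 2 1 0 1 0]
  -> pairs=16 depth=4 groups=2 -> no
String 5 '()()((()())()()((())(()(()))))()': depth seq [1 0 1 0 1 2 3 2 3 2 1 2 1 2 1 2 3 4 3 2 3 4 3 4 5 4 3 2 1 0 1 0]
  -> pairs=16 depth=5 groups=4 -> no

Answer: no no yes no no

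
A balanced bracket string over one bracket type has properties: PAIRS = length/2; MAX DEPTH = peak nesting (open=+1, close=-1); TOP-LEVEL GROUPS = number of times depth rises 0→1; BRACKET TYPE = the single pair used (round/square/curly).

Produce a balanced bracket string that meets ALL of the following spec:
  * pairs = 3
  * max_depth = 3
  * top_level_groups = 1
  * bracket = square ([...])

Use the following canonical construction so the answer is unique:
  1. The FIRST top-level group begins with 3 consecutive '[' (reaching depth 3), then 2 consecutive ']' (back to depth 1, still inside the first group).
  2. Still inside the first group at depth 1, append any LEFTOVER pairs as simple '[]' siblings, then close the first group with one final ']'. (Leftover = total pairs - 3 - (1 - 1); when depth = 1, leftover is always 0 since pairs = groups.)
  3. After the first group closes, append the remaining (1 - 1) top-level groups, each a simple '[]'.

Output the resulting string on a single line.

Spec: pairs=3 depth=3 groups=1
Leftover pairs = 3 - 3 - (1-1) = 0
First group: deep chain of depth 3 + 0 sibling pairs
Remaining 0 groups: simple '[]' each

Answer: [[[]]]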